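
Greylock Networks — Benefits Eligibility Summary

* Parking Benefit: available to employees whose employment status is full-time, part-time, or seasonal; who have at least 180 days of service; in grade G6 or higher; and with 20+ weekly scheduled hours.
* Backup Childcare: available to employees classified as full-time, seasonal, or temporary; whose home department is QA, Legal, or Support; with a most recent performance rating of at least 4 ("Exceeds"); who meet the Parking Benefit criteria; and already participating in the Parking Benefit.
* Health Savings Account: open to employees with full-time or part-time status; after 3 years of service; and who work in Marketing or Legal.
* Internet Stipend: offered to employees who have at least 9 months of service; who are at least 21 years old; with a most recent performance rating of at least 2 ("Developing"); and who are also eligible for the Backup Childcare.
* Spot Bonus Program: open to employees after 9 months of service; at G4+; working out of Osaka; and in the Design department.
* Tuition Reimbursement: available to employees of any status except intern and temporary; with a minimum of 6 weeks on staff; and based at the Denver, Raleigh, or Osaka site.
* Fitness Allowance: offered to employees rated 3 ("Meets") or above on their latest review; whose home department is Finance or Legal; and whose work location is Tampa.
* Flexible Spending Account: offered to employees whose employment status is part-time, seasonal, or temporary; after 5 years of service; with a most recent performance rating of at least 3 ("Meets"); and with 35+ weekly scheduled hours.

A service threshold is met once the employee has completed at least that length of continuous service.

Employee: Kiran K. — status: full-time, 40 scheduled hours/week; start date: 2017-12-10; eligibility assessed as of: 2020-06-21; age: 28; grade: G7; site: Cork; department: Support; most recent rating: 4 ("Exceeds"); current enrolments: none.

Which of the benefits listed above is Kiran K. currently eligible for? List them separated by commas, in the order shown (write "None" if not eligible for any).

Service from 2017-12-10 to 2020-06-21: 924 days.
Parking Benefit — status full-time ✓; service 924 days ≥ 180 days ✓; grade G7 ≥ G6 ✓; 40 hrs/wk ≥ 20 ✓ → eligible.
Backup Childcare — status full-time ✓; dept Support ✓; rating 4 ≥ 4 ✓; eligible for Parking Benefit ✓; not enrolled in Parking Benefit ✗ → not eligible.
Health Savings Account — status full-time ✓; service 924 days < 3 years (≈1095 days) ✗ → not eligible.
Internet Stipend — service 924 days ≥ 9 months (≈270 days) ✓; age 28 ≥ 21 ✓; rating 4 ≥ 2 ✓; not eligible for Backup Childcare ✗ → not eligible.
Spot Bonus Program — service 924 days ≥ 9 months (≈270 days) ✓; grade G7 ≥ G4 ✓; site Cork ✗ (not Osaka) → not eligible.
Tuition Reimbursement — status full-time ✓ (not excluded); service 924 days ≥ 6 weeks (≈42 days) ✓; site Cork ✗ (not Denver, Raleigh, or Osaka) → not eligible.
Fitness Allowance — rating 4 ≥ 3 ✓; dept Support ✗ → not eligible.
Flexible Spending Account — status full-time ✗ (requires part-time, seasonal, or temporary) → not eligible.

Parking Benefit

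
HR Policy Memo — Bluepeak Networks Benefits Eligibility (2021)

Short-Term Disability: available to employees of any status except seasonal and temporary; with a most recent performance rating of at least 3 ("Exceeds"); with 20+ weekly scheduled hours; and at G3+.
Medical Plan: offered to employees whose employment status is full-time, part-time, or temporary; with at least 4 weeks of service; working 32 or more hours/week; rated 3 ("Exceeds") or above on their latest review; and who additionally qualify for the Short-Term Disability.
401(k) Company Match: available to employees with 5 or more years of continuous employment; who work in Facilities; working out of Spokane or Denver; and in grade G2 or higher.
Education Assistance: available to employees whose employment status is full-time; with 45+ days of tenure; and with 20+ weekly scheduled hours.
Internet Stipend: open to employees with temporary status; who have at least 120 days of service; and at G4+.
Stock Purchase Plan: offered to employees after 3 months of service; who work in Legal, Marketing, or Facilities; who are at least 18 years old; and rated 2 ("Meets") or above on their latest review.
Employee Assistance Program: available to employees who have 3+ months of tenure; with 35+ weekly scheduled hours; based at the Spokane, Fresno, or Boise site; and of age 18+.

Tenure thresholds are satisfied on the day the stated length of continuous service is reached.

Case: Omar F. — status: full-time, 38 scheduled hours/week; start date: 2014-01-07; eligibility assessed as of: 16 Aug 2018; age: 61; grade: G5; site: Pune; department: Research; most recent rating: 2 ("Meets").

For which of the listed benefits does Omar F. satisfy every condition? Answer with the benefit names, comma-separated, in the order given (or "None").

Service from 2014-01-07 to 16 Aug 2018: 1682 days.
Short-Term Disability — status full-time ✓ (not excluded); rating 2 < 3 ✗ → not eligible.
Medical Plan — status full-time ✓; service 1682 days ≥ 4 weeks (≈28 days) ✓; 38 hrs/wk ≥ 32 ✓; rating 2 < 3 ✗ → not eligible.
401(k) Company Match — service 1682 days < 5 years (≈1825 days) ✗ → not eligible.
Education Assistance — status full-time ✓; service 1682 days ≥ 45 days ✓; 38 hrs/wk ≥ 20 ✓ → eligible.
Internet Stipend — status full-time ✗ (requires temporary) → not eligible.
Stock Purchase Plan — service 1682 days ≥ 3 months (≈90 days) ✓; dept Research ✗ → not eligible.
Employee Assistance Program — service 1682 days ≥ 3 months (≈90 days) ✓; 38 hrs/wk ≥ 35 ✓; site Pune ✗ (not Spokane, Fresno, or Boise) → not eligible.

Education Assistance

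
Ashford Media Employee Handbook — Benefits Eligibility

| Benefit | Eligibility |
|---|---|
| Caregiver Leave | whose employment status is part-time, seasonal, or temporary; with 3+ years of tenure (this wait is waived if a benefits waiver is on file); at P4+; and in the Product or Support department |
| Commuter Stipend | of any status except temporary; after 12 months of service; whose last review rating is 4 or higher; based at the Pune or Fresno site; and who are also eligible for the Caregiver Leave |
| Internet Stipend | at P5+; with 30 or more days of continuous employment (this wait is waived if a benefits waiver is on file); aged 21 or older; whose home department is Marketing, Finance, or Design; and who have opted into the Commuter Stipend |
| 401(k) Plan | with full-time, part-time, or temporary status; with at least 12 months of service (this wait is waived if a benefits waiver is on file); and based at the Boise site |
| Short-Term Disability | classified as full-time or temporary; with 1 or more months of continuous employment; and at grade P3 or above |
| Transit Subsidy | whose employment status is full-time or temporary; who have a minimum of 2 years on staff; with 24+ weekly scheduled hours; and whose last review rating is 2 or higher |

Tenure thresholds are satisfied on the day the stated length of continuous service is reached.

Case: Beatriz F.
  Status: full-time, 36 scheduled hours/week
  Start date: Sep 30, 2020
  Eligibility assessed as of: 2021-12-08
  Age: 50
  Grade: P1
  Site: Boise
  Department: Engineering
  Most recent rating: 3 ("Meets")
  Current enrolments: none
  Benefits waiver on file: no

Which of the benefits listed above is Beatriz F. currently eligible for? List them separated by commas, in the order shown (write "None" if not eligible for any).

Service from Sep 30, 2020 to 2021-12-08: 434 days.
Caregiver Leave — status full-time ✗ (requires part-time, seasonal, or temporary) → not eligible.
Commuter Stipend — status full-time ✓ (not excluded); service 434 days ≥ 12 months (≈360 days) ✓; rating 3 < 4 ✗ → not eligible.
Internet Stipend — grade P1 < P5 ✗ → not eligible.
401(k) Plan — status full-time ✓; no waiver, service 434 days ≥ 12 months (≈360 days) ✓; site Boise ✓ → eligible.
Short-Term Disability — status full-time ✓; service 434 days ≥ 1 month (≈30 days) ✓; grade P1 < P3 ✗ → not eligible.
Transit Subsidy — status full-time ✓; service 434 days < 2 years (≈730 days) ✗ → not eligible.

401(k) Plan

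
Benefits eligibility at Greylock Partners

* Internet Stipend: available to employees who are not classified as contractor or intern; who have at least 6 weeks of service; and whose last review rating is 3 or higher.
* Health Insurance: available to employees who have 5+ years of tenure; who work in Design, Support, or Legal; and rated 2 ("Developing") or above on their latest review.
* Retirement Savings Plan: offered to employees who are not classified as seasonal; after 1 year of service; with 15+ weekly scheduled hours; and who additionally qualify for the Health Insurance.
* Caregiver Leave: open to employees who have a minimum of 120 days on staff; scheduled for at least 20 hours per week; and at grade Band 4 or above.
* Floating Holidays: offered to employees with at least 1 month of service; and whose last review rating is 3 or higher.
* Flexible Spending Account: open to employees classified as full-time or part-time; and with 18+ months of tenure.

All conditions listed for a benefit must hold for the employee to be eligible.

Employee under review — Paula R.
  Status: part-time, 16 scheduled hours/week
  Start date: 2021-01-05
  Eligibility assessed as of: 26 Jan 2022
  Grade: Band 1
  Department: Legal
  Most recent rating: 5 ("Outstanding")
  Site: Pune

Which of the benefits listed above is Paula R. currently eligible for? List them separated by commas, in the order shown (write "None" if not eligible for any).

Service from 2021-01-05 to 26 Jan 2022: 386 days.
Internet Stipend — status part-time ✓ (not excluded); service 386 days ≥ 6 weeks (≈42 days) ✓; rating 5 ≥ 3 ✓ → eligible.
Health Insurance — service 386 days < 5 years (≈1825 days) ✗ → not eligible.
Retirement Savings Plan — status part-time ✓ (not excluded); service 386 days ≥ 1 year (≈365 days) ✓; 16 hrs/wk ≥ 15 ✓; not eligible for Health Insurance ✗ → not eligible.
Caregiver Leave — service 386 days ≥ 120 days ✓; 16 hrs/wk < 20 ✗ → not eligible.
Floating Holidays — service 386 days ≥ 1 month (≈30 days) ✓; rating 5 ≥ 3 ✓ → eligible.
Flexible Spending Account — status part-time ✓; service 386 days < 18 months (≈540 days) ✗ → not eligible.

Internet Stipend, Floating Holidays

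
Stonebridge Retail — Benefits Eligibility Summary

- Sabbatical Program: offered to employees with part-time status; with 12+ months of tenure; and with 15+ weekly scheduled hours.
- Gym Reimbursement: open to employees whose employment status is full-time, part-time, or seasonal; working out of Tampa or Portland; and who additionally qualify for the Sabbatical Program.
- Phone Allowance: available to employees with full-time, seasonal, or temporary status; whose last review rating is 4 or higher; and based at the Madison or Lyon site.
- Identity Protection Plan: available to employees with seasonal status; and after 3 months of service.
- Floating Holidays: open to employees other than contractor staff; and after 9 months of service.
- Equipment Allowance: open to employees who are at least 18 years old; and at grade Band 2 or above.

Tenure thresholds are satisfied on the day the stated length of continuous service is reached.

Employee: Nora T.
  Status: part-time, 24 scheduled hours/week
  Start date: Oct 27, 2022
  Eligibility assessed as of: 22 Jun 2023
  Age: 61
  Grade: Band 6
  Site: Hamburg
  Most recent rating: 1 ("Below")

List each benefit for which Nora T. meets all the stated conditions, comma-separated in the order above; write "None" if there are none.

Equipment Allowance

Service from Oct 27, 2022 to 22 Jun 2023: 238 days.
Sabbatical Program — status part-time ✓; service 238 days < 12 months (≈360 days) ✗ → not eligible.
Gym Reimbursement — status part-time ✓; site Hamburg ✗ (not Tampa or Portland) → not eligible.
Phone Allowance — status part-time ✗ (requires full-time, seasonal, or temporary) → not eligible.
Identity Protection Plan — status part-time ✗ (requires seasonal) → not eligible.
Floating Holidays — status part-time ✓ (not excluded); service 238 days < 9 months (≈270 days) ✗ → not eligible.
Equipment Allowance — age 61 ≥ 18 ✓; grade Band 6 ≥ Band 2 ✓ → eligible.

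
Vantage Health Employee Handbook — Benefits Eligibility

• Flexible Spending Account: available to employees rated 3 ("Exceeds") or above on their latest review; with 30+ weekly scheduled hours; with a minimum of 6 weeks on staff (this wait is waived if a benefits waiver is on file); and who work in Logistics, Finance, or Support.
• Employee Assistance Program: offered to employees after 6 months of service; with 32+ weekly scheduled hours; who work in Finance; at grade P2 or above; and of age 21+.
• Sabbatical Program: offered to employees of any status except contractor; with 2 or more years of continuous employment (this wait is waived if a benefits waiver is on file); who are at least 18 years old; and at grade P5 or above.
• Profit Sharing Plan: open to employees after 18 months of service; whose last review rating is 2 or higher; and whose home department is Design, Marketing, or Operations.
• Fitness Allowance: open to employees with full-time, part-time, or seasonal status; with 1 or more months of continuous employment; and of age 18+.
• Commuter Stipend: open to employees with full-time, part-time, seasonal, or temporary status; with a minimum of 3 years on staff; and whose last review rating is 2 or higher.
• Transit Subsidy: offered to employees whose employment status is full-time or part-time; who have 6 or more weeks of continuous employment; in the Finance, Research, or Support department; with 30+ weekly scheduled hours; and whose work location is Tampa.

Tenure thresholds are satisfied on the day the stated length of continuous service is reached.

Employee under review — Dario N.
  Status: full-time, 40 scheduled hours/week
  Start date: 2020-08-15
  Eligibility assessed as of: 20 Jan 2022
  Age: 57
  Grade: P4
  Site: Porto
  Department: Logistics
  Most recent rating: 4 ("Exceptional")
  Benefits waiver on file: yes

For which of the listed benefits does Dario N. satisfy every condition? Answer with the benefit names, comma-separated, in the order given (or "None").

Service from 2020-08-15 to 20 Jan 2022: 523 days.
Flexible Spending Account — rating 4 ≥ 3 ✓; 40 hrs/wk ≥ 30 ✓; benefits waiver on file ✓; dept Logistics ✓ → eligible.
Employee Assistance Program — service 523 days ≥ 6 months (≈180 days) ✓; 40 hrs/wk ≥ 32 ✓; dept Logistics ✗ → not eligible.
Sabbatical Program — status full-time ✓ (not excluded); benefits waiver on file ✓; age 57 ≥ 18 ✓; grade P4 < P5 ✗ → not eligible.
Profit Sharing Plan — service 523 days < 18 months (≈540 days) ✗ → not eligible.
Fitness Allowance — status full-time ✓; service 523 days ≥ 1 month (≈30 days) ✓; age 57 ≥ 18 ✓ → eligible.
Commuter Stipend — status full-time ✓; service 523 days < 3 years (≈1095 days) ✗ → not eligible.
Transit Subsidy — status full-time ✓; service 523 days ≥ 6 weeks (≈42 days) ✓; dept Logistics ✗ → not eligible.

Flexible Spending Account, Fitness Allowance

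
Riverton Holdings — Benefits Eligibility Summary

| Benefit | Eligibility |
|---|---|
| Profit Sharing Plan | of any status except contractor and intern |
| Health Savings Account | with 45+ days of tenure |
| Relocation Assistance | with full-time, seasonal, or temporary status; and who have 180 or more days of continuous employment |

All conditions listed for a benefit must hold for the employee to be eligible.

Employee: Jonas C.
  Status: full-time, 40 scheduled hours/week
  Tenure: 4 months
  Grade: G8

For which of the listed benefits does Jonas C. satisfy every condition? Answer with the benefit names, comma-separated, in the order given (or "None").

Profit Sharing Plan — status full-time ✓ (not excluded) → eligible.
Health Savings Account — service 4 months ≥ 45 days ✓ → eligible.
Relocation Assistance — status full-time ✓; service 4 months < 180 days ✗ → not eligible.

Profit Sharing Plan, Health Savings Account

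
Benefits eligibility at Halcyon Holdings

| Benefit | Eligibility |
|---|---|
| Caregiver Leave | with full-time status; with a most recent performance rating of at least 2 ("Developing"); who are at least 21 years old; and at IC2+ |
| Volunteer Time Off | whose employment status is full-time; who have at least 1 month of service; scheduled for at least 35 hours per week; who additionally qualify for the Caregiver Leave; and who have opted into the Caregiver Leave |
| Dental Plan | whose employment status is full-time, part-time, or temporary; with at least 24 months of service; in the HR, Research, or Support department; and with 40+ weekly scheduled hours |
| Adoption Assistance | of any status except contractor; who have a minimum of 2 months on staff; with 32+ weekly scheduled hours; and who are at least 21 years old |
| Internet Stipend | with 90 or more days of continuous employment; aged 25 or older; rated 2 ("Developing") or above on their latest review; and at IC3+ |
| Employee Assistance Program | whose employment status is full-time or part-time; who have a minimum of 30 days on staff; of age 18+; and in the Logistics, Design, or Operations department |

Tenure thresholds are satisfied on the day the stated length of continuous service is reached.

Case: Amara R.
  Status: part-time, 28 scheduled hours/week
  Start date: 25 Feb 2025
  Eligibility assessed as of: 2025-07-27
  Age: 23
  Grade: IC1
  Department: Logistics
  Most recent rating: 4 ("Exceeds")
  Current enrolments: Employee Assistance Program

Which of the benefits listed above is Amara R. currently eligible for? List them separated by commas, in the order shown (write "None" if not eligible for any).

Service from 25 Feb 2025 to 2025-07-27: 152 days.
Caregiver Leave — status part-time ✗ (requires full-time) → not eligible.
Volunteer Time Off — status part-time ✗ (requires full-time) → not eligible.
Dental Plan — status part-time ✓; service 152 days < 24 months (≈720 days) ✗ → not eligible.
Adoption Assistance — status part-time ✓ (not excluded); service 152 days ≥ 2 months (≈60 days) ✓; 28 hrs/wk < 32 ✗ → not eligible.
Internet Stipend — service 152 days ≥ 90 days ✓; age 23 < 25 ✗ → not eligible.
Employee Assistance Program — status part-time ✓; service 152 days ≥ 30 days ✓; age 23 ≥ 18 ✓; dept Logistics ✓ → eligible.

Employee Assistance Program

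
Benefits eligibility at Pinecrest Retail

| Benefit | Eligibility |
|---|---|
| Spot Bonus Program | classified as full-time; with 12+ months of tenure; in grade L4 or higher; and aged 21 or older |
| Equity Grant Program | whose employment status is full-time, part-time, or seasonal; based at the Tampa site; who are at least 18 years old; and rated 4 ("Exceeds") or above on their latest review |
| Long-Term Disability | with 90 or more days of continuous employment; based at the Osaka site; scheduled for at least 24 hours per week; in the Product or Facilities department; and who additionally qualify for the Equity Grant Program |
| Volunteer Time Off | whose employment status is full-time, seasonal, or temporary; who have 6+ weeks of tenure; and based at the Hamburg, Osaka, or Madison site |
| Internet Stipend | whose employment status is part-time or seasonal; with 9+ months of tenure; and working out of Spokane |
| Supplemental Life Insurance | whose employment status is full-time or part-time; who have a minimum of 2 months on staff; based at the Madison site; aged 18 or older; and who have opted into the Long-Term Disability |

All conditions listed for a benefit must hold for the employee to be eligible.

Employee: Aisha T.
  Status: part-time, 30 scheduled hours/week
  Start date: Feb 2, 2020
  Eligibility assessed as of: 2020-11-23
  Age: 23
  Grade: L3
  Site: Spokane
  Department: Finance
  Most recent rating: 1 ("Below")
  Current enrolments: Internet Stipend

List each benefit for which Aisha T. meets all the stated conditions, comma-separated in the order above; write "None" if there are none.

Internet Stipend

Service from Feb 2, 2020 to 2020-11-23: 295 days.
Spot Bonus Program — status part-time ✗ (requires full-time) → not eligible.
Equity Grant Program — status part-time ✓; site Spokane ✗ (not Tampa) → not eligible.
Long-Term Disability — service 295 days ≥ 90 days ✓; site Spokane ✗ (not Osaka) → not eligible.
Volunteer Time Off — status part-time ✗ (requires full-time, seasonal, or temporary) → not eligible.
Internet Stipend — status part-time ✓; service 295 days ≥ 9 months (≈270 days) ✓; site Spokane ✓ → eligible.
Supplemental Life Insurance — status part-time ✓; service 295 days ≥ 2 months (≈60 days) ✓; site Spokane ✗ (not Madison) → not eligible.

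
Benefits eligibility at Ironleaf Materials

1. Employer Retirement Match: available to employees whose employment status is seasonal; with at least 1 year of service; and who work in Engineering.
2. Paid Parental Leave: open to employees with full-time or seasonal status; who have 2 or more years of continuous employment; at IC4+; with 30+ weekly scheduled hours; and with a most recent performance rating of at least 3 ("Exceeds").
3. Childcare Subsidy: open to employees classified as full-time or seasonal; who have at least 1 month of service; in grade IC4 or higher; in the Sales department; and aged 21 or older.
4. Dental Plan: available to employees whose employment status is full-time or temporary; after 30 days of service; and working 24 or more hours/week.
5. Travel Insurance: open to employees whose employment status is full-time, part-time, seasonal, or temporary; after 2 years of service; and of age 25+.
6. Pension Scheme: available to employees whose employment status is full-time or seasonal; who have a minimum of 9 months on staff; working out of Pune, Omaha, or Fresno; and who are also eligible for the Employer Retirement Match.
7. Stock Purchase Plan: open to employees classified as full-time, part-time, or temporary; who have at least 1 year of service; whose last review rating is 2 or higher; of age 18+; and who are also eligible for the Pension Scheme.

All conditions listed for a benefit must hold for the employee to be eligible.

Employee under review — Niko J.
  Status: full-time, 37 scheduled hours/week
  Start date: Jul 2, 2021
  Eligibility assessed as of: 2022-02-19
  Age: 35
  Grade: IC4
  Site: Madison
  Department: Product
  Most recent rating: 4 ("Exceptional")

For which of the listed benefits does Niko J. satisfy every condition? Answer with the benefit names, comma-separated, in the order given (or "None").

Service from Jul 2, 2021 to 2022-02-19: 232 days.
Employer Retirement Match — status full-time ✗ (requires seasonal) → not eligible.
Paid Parental Leave — status full-time ✓; service 232 days < 2 years (≈730 days) ✗ → not eligible.
Childcare Subsidy — status full-time ✓; service 232 days ≥ 1 month (≈30 days) ✓; grade IC4 ≥ IC4 ✓; dept Product ✗ → not eligible.
Dental Plan — status full-time ✓; service 232 days ≥ 30 days ✓; 37 hrs/wk ≥ 24 ✓ → eligible.
Travel Insurance — status full-time ✓; service 232 days < 2 years (≈730 days) ✗ → not eligible.
Pension Scheme — status full-time ✓; service 232 days < 9 months (≈270 days) ✗ → not eligible.
Stock Purchase Plan — status full-time ✓; service 232 days < 1 year (≈365 days) ✗ → not eligible.

Dental Plan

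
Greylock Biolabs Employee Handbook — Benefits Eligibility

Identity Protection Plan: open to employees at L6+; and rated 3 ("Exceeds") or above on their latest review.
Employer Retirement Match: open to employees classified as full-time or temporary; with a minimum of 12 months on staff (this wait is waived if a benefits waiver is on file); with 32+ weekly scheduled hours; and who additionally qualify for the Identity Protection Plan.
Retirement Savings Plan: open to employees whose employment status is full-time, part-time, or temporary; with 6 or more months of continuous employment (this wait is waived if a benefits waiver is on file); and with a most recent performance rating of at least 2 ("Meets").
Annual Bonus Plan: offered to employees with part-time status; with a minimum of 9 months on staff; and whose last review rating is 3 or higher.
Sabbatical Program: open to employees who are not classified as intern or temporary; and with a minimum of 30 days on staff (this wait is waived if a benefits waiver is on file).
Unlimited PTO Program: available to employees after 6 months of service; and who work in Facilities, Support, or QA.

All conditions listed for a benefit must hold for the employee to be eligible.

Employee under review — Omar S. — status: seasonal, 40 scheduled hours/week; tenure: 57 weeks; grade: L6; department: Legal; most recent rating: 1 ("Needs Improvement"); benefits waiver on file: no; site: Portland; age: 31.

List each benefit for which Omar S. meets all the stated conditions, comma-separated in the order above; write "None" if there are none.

Sabbatical Program

Identity Protection Plan — grade L6 ≥ L6 ✓; rating 1 < 3 ✗ → not eligible.
Employer Retirement Match — status seasonal ✗ (requires full-time or temporary) → not eligible.
Retirement Savings Plan — status seasonal ✗ (requires full-time, part-time, or temporary) → not eligible.
Annual Bonus Plan — status seasonal ✗ (requires part-time) → not eligible.
Sabbatical Program — status seasonal ✓ (not excluded); no waiver, service 57 weeks ≥ 30 days ✓ → eligible.
Unlimited PTO Program — service 57 weeks ≥ 6 months (≈180 days) ✓; dept Legal ✗ → not eligible.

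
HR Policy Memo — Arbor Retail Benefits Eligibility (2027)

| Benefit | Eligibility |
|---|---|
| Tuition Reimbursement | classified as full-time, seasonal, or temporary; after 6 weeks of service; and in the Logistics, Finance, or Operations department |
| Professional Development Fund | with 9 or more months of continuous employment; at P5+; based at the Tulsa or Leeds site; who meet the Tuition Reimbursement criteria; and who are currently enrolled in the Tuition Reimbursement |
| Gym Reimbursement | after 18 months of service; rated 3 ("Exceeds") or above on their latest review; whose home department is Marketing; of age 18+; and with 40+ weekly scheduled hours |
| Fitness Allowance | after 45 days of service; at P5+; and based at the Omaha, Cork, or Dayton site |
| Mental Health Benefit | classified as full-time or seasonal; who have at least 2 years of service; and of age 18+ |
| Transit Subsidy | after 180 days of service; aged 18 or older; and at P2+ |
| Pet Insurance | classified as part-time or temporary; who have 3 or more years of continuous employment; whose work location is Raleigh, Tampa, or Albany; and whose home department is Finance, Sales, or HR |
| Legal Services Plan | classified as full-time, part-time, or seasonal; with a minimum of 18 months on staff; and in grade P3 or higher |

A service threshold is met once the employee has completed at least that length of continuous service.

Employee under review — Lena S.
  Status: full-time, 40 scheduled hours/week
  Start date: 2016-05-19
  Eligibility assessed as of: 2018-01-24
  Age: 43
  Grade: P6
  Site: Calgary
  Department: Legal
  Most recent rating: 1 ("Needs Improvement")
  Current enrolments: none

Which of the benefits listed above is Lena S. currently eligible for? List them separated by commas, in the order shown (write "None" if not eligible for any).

Service from 2016-05-19 to 2018-01-24: 615 days.
Tuition Reimbursement — status full-time ✓; service 615 days ≥ 6 weeks (≈42 days) ✓; dept Legal ✗ → not eligible.
Professional Development Fund — service 615 days ≥ 9 months (≈270 days) ✓; grade P6 ≥ P5 ✓; site Calgary ✗ (not Tulsa or Leeds) → not eligible.
Gym Reimbursement — service 615 days ≥ 18 months (≈540 days) ✓; rating 1 < 3 ✗ → not eligible.
Fitness Allowance — service 615 days ≥ 45 days ✓; grade P6 ≥ P5 ✓; site Calgary ✗ (not Omaha, Cork, or Dayton) → not eligible.
Mental Health Benefit — status full-time ✓; service 615 days < 2 years (≈730 days) ✗ → not eligible.
Transit Subsidy — service 615 days ≥ 180 days ✓; age 43 ≥ 18 ✓; grade P6 ≥ P2 ✓ → eligible.
Pet Insurance — status full-time ✗ (requires part-time or temporary) → not eligible.
Legal Services Plan — status full-time ✓; service 615 days ≥ 18 months (≈540 days) ✓; grade P6 ≥ P3 ✓ → eligible.

Transit Subsidy, Legal Services Plan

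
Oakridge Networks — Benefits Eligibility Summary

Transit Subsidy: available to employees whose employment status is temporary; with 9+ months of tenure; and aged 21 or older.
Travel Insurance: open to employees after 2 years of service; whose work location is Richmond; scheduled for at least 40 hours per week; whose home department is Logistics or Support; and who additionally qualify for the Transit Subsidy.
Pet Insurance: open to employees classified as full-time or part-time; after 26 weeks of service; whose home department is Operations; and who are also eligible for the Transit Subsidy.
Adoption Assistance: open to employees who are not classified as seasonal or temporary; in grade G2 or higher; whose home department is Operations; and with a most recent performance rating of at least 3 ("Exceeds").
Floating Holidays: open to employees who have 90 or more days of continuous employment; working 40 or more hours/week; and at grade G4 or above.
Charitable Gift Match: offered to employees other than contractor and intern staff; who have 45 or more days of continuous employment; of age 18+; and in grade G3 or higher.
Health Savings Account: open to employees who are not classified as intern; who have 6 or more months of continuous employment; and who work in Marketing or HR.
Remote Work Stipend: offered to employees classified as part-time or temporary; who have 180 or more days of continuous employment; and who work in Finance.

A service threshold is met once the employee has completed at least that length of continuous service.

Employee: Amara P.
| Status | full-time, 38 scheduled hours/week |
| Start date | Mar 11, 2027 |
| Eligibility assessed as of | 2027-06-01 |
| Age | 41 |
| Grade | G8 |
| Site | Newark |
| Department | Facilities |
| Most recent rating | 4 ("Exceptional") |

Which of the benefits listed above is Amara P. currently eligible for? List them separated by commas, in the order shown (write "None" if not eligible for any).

Charitable Gift Match

Service from Mar 11, 2027 to 2027-06-01: 82 days.
Transit Subsidy — status full-time ✗ (requires temporary) → not eligible.
Travel Insurance — service 82 days < 2 years (≈730 days) ✗ → not eligible.
Pet Insurance — status full-time ✓; service 82 days < 26 weeks (≈182 days) ✗ → not eligible.
Adoption Assistance — status full-time ✓ (not excluded); grade G8 ≥ G2 ✓; dept Facilities ✗ → not eligible.
Floating Holidays — service 82 days < 90 days ✗ → not eligible.
Charitable Gift Match — status full-time ✓ (not excluded); service 82 days ≥ 45 days ✓; age 41 ≥ 18 ✓; grade G8 ≥ G3 ✓ → eligible.
Health Savings Account — status full-time ✓ (not excluded); service 82 days < 6 months (≈180 days) ✗ → not eligible.
Remote Work Stipend — status full-time ✗ (requires part-time or temporary) → not eligible.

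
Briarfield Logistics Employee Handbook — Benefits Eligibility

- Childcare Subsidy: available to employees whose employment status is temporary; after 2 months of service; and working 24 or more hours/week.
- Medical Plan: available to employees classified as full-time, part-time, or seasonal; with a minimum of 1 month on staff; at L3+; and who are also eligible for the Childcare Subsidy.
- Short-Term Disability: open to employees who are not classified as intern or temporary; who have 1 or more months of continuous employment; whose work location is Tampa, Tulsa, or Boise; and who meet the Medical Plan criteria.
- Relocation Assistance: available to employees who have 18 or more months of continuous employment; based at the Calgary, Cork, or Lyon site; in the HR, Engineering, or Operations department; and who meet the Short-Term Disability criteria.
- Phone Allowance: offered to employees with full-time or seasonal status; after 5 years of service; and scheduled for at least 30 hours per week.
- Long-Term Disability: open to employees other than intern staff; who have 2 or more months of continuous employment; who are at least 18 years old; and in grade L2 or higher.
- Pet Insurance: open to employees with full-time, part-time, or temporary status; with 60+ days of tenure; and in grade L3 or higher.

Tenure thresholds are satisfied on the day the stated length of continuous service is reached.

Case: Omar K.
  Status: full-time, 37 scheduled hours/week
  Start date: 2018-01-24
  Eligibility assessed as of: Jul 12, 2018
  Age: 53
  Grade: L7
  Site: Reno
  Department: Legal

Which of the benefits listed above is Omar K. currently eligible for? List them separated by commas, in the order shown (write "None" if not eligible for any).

Long-Term Disability, Pet Insurance

Service from 2018-01-24 to Jul 12, 2018: 169 days.
Childcare Subsidy — status full-time ✗ (requires temporary) → not eligible.
Medical Plan — status full-time ✓; service 169 days ≥ 1 month (≈30 days) ✓; grade L7 ≥ L3 ✓; not eligible for Childcare Subsidy ✗ → not eligible.
Short-Term Disability — status full-time ✓ (not excluded); service 169 days ≥ 1 month (≈30 days) ✓; site Reno ✗ (not Tampa, Tulsa, or Boise) → not eligible.
Relocation Assistance — service 169 days < 18 months (≈540 days) ✗ → not eligible.
Phone Allowance — status full-time ✓; service 169 days < 5 years (≈1825 days) ✗ → not eligible.
Long-Term Disability — status full-time ✓ (not excluded); service 169 days ≥ 2 months (≈60 days) ✓; age 53 ≥ 18 ✓; grade L7 ≥ L2 ✓ → eligible.
Pet Insurance — status full-time ✓; service 169 days ≥ 60 days ✓; grade L7 ≥ L3 ✓ → eligible.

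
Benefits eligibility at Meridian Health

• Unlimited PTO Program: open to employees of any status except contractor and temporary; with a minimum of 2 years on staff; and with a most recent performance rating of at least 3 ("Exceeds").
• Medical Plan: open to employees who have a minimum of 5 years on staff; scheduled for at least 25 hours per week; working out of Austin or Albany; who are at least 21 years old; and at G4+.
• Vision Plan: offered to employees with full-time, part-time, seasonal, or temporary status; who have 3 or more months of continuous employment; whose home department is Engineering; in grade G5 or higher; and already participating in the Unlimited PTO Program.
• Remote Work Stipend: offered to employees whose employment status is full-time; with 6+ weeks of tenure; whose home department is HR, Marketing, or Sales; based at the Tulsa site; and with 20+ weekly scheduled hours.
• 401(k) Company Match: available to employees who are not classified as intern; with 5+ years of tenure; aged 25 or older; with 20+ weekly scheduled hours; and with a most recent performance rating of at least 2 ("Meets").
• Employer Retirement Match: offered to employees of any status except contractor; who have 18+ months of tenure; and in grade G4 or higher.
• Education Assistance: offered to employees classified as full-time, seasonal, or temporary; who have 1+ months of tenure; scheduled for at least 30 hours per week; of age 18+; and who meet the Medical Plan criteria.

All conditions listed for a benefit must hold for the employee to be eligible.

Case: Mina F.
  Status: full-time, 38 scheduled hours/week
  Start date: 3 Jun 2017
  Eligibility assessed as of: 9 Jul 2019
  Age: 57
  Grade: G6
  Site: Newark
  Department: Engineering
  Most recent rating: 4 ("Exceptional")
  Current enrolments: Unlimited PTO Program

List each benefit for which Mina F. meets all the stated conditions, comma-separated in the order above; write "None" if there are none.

Unlimited PTO Program, Vision Plan, Employer Retirement Match

Service from 3 Jun 2017 to 9 Jul 2019: 766 days.
Unlimited PTO Program — status full-time ✓ (not excluded); service 766 days ≥ 2 years (≈730 days) ✓; rating 4 ≥ 3 ✓ → eligible.
Medical Plan — service 766 days < 5 years (≈1825 days) ✗ → not eligible.
Vision Plan — status full-time ✓; service 766 days ≥ 3 months (≈90 days) ✓; dept Engineering ✓; grade G6 ≥ G5 ✓; enrolled in Unlimited PTO Program ✓ → eligible.
Remote Work Stipend — status full-time ✓; service 766 days ≥ 6 weeks (≈42 days) ✓; dept Engineering ✗ → not eligible.
401(k) Company Match — status full-time ✓ (not excluded); service 766 days < 5 years (≈1825 days) ✗ → not eligible.
Employer Retirement Match — status full-time ✓ (not excluded); service 766 days ≥ 18 months (≈540 days) ✓; grade G6 ≥ G4 ✓ → eligible.
Education Assistance — status full-time ✓; service 766 days ≥ 1 month (≈30 days) ✓; 38 hrs/wk ≥ 30 ✓; age 57 ≥ 18 ✓; not eligible for Medical Plan ✗ → not eligible.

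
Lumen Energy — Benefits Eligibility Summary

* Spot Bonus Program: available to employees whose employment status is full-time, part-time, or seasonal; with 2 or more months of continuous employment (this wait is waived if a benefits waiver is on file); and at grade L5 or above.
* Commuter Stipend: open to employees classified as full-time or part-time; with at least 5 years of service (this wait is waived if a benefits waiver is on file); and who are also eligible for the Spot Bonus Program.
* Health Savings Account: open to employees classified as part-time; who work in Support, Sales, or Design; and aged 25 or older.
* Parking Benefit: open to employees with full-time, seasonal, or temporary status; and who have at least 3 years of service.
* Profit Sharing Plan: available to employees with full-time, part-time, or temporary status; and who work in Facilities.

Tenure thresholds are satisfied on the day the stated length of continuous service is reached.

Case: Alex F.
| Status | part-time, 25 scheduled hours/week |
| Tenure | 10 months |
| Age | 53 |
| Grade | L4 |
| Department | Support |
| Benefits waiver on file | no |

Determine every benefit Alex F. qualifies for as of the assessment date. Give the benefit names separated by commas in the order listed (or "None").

Spot Bonus Program — status part-time ✓; no waiver, service 10 months ≥ 2 months ✓; grade L4 < L5 ✗ → not eligible.
Commuter Stipend — status part-time ✓; no waiver, service 10 months < 5 years (≈1825 days) ✗ → not eligible.
Health Savings Account — status part-time ✓; dept Support ✓; age 53 ≥ 25 ✓ → eligible.
Parking Benefit — status part-time ✗ (requires full-time, seasonal, or temporary) → not eligible.
Profit Sharing Plan — status part-time ✓; dept Support ✗ → not eligible.

Health Savings Account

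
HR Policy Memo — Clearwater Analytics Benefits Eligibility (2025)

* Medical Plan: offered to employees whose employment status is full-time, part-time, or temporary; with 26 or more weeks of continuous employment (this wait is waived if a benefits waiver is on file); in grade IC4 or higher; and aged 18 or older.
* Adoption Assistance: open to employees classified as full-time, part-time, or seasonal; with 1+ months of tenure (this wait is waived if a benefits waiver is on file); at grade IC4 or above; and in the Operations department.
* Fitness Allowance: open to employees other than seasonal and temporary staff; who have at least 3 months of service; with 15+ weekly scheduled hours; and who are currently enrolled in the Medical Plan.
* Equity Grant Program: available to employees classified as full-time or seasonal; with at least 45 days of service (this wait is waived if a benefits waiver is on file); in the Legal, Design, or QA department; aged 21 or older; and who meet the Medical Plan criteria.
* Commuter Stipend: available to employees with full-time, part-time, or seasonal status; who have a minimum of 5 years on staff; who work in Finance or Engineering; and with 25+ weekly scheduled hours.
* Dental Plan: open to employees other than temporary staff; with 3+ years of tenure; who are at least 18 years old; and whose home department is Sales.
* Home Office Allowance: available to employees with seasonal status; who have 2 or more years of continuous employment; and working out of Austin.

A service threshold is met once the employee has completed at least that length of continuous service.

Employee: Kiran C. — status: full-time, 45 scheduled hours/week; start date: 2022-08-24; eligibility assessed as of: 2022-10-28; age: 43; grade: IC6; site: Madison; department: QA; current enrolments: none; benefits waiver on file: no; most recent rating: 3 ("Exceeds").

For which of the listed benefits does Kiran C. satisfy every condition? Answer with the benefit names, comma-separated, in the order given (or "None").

None

Service from 2022-08-24 to 2022-10-28: 65 days.
Medical Plan — status full-time ✓; no waiver, service 65 days < 26 weeks (≈182 days) ✗ → not eligible.
Adoption Assistance — status full-time ✓; no waiver, service 65 days ≥ 1 month (≈30 days) ✓; grade IC6 ≥ IC4 ✓; dept QA ✗ → not eligible.
Fitness Allowance — status full-time ✓ (not excluded); service 65 days < 3 months (≈90 days) ✗ → not eligible.
Equity Grant Program — status full-time ✓; no waiver, service 65 days ≥ 45 days ✓; dept QA ✓; age 43 ≥ 21 ✓; not eligible for Medical Plan ✗ → not eligible.
Commuter Stipend — status full-time ✓; service 65 days < 5 years (≈1825 days) ✗ → not eligible.
Dental Plan — status full-time ✓ (not excluded); service 65 days < 3 years (≈1095 days) ✗ → not eligible.
Home Office Allowance — status full-time ✗ (requires seasonal) → not eligible.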